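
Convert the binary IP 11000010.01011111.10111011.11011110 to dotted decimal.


11000010 = 194
01011111 = 95
10111011 = 187
11011110 = 222
IP: 194.95.187.222


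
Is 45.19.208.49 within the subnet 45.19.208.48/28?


Subnet network: 45.19.208.48
Test IP AND mask: 45.19.208.48
Yes, 45.19.208.49 is in 45.19.208.48/28


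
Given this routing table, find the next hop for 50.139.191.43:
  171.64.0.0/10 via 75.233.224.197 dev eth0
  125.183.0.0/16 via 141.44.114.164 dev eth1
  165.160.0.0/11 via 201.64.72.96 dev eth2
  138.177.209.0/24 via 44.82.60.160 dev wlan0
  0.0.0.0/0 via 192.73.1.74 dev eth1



Longest prefix match for 50.139.191.43:
  /10 171.64.0.0: no
  /16 125.183.0.0: no
  /11 165.160.0.0: no
  /24 138.177.209.0: no
  /0 0.0.0.0: MATCH
Selected: next-hop 192.73.1.74 via eth1 (matched /0)


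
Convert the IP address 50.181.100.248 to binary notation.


50 = 00110010
181 = 10110101
100 = 01100100
248 = 11111000
Binary: 00110010.10110101.01100100.11111000


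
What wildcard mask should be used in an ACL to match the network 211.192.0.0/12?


Subnet mask: 255.240.0.0
Wildcard = 255.255.255.255 - subnet mask
255 - 255 = 0
255 - 240 = 15
255 - 0 = 255
255 - 0 = 255
Wildcard: 0.15.255.255


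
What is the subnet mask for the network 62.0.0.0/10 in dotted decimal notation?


/10 means 10 network bits, 22 host bits
Binary: 11111111110000000000000000000000
Mask: 255.192.0.0


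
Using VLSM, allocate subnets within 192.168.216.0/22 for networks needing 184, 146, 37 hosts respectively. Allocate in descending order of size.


184 hosts -> /24 (254 usable): 192.168.216.0/24
146 hosts -> /24 (254 usable): 192.168.217.0/24
37 hosts -> /26 (62 usable): 192.168.218.0/26
Allocation: 192.168.216.0/24 (184 hosts, 254 usable); 192.168.217.0/24 (146 hosts, 254 usable); 192.168.218.0/26 (37 hosts, 62 usable)


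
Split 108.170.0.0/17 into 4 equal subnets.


New prefix = 17 + 2 = 19
Each subnet has 8192 addresses
  108.170.0.0/19
  108.170.32.0/19
  108.170.64.0/19
  108.170.96.0/19
Subnets: 108.170.0.0/19, 108.170.32.0/19, 108.170.64.0/19, 108.170.96.0/19


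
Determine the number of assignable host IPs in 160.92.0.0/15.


Host bits = 32 - 15 = 17
Total addresses = 2^17 = 131072
Usable = total - 2 (network and broadcast)
Usable hosts: 131070


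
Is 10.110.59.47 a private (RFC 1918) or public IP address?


RFC 1918 private ranges:
  10.0.0.0/8 (10.0.0.0 - 10.255.255.255)
  172.16.0.0/12 (172.16.0.0 - 172.31.255.255)
  192.168.0.0/16 (192.168.0.0 - 192.168.255.255)
Private (in 10.0.0.0/8)


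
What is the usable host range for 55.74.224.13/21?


Network: 55.74.224.0
Broadcast: 55.74.231.255
First usable = network + 1
Last usable = broadcast - 1
Range: 55.74.224.1 to 55.74.231.254


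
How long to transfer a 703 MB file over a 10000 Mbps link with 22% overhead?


Effective throughput = 10000 * (1 - 22/100) = 7800 Mbps
File size in Mb = 703 * 8 = 5624 Mb
Time = 5624 / 7800
Time = 0.721 seconds


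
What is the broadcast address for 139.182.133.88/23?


Network: 139.182.132.0/23
Host bits = 9
Set all host bits to 1:
Broadcast: 139.182.133.255


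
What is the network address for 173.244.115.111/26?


IP:   10101101.11110100.01110011.01101111
Mask: 11111111.11111111.11111111.11000000
AND operation:
Net:  10101101.11110100.01110011.01000000
Network: 173.244.115.64/26


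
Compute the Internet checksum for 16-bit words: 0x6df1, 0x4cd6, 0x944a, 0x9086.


Sum all words (with carry folding):
+ 0x6df1 = 0x6df1
+ 0x4cd6 = 0xbac7
+ 0x944a = 0x4f12
+ 0x9086 = 0xdf98
One's complement: ~0xdf98
Checksum = 0x2067


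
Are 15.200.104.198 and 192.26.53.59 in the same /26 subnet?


Mask: 255.255.255.192
15.200.104.198 AND mask = 15.200.104.192
192.26.53.59 AND mask = 192.26.53.0
No, different subnets (15.200.104.192 vs 192.26.53.0)


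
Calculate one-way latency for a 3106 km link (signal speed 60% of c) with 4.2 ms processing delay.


Speed = 0.6 * 3e5 km/s = 180000 km/s
Propagation delay = 3106 / 180000 = 0.0173 s = 17.2556 ms
Processing delay = 4.2 ms
Total one-way latency = 21.4556 ms


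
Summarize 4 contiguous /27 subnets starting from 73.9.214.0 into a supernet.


Original prefix: /27
Number of subnets: 4 = 2^2
New prefix = 27 - 2 = 25
Supernet: 73.9.214.0/25


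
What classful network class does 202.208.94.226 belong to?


First octet: 202
Binary: 11001010
110xxxxx -> Class C (192-223)
Class C, default mask 255.255.255.0 (/24)


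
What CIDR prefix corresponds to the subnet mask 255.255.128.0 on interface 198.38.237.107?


Binary: 11111111.11111111.10000000.00000000
Count leading 1s
Prefix: /17


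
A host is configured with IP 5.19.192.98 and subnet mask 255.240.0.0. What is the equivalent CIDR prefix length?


Binary: 11111111.11110000.00000000.00000000
Count leading 1s
Prefix: /12


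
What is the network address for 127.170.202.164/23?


IP:   01111111.10101010.11001010.10100100
Mask: 11111111.11111111.11111110.00000000
AND operation:
Net:  01111111.10101010.11001010.00000000
Network: 127.170.202.0/23


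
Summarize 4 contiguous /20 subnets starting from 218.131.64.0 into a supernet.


Original prefix: /20
Number of subnets: 4 = 2^2
New prefix = 20 - 2 = 18
Supernet: 218.131.64.0/18


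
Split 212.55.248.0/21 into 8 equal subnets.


New prefix = 21 + 3 = 24
Each subnet has 256 addresses
  212.55.248.0/24
  212.55.249.0/24
  212.55.250.0/24
  212.55.251.0/24
  212.55.252.0/24
  212.55.253.0/24
  212.55.254.0/24
  212.55.255.0/24
Subnets: 212.55.248.0/24, 212.55.249.0/24, 212.55.250.0/24, 212.55.251.0/24, 212.55.252.0/24, 212.55.253.0/24, 212.55.254.0/24, 212.55.255.0/24


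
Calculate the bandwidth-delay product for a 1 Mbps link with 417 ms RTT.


BDP = bandwidth * RTT
= 1 Mbps * 417 ms
= 1 * 1e6 * 417 / 1000 bits
= 417000 bits
= 52125 bytes
= 50.9033 KB
BDP = 417000 bits (52125 bytes)


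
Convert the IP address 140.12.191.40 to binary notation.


140 = 10001100
12 = 00001100
191 = 10111111
40 = 00101000
Binary: 10001100.00001100.10111111.00101000


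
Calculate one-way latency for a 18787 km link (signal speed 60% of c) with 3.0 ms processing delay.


Speed = 0.6 * 3e5 km/s = 180000 km/s
Propagation delay = 18787 / 180000 = 0.1044 s = 104.3722 ms
Processing delay = 3.0 ms
Total one-way latency = 107.3722 ms


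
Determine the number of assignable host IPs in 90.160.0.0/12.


Host bits = 32 - 12 = 20
Total addresses = 2^20 = 1048576
Usable = total - 2 (network and broadcast)
Usable hosts: 1048574


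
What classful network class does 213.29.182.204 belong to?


First octet: 213
Binary: 11010101
110xxxxx -> Class C (192-223)
Class C, default mask 255.255.255.0 (/24)


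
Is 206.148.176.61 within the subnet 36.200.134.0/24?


Subnet network: 36.200.134.0
Test IP AND mask: 206.148.176.0
No, 206.148.176.61 is not in 36.200.134.0/24


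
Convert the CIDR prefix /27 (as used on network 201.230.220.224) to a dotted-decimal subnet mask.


/27 means 27 network bits, 5 host bits
Binary: 11111111111111111111111111100000
Mask: 255.255.255.224


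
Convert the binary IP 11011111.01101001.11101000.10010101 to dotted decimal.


11011111 = 223
01101001 = 105
11101000 = 232
10010101 = 149
IP: 223.105.232.149


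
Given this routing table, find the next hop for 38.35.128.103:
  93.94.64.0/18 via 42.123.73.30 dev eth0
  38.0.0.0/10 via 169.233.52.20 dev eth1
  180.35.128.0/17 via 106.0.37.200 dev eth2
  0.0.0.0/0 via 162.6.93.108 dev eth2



Longest prefix match for 38.35.128.103:
  /18 93.94.64.0: no
  /10 38.0.0.0: MATCH
  /17 180.35.128.0: no
  /0 0.0.0.0: MATCH
Selected: next-hop 169.233.52.20 via eth1 (matched /10)


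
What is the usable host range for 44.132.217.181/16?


Network: 44.132.0.0
Broadcast: 44.132.255.255
First usable = network + 1
Last usable = broadcast - 1
Range: 44.132.0.1 to 44.132.255.254


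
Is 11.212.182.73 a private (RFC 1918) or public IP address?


RFC 1918 private ranges:
  10.0.0.0/8 (10.0.0.0 - 10.255.255.255)
  172.16.0.0/12 (172.16.0.0 - 172.31.255.255)
  192.168.0.0/16 (192.168.0.0 - 192.168.255.255)
Public (not in any RFC 1918 range)


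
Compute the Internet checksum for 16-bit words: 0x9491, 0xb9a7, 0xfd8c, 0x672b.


Sum all words (with carry folding):
+ 0x9491 = 0x9491
+ 0xb9a7 = 0x4e39
+ 0xfd8c = 0x4bc6
+ 0x672b = 0xb2f1
One's complement: ~0xb2f1
Checksum = 0x4d0e


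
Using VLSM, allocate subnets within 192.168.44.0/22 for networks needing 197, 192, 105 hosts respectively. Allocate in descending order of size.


197 hosts -> /24 (254 usable): 192.168.44.0/24
192 hosts -> /24 (254 usable): 192.168.45.0/24
105 hosts -> /25 (126 usable): 192.168.46.0/25
Allocation: 192.168.44.0/24 (197 hosts, 254 usable); 192.168.45.0/24 (192 hosts, 254 usable); 192.168.46.0/25 (105 hosts, 126 usable)


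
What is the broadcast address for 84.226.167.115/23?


Network: 84.226.166.0/23
Host bits = 9
Set all host bits to 1:
Broadcast: 84.226.167.255


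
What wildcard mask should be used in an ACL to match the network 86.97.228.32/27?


Subnet mask: 255.255.255.224
Wildcard = 255.255.255.255 - subnet mask
255 - 255 = 0
255 - 255 = 0
255 - 255 = 0
255 - 224 = 31
Wildcard: 0.0.0.31


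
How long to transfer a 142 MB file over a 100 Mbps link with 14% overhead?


Effective throughput = 100 * (1 - 14/100) = 86 Mbps
File size in Mb = 142 * 8 = 1136 Mb
Time = 1136 / 86
Time = 13.2093 seconds


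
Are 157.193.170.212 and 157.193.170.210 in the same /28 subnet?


Mask: 255.255.255.240
157.193.170.212 AND mask = 157.193.170.208
157.193.170.210 AND mask = 157.193.170.208
Yes, same subnet (157.193.170.208)


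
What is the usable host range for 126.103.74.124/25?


Network: 126.103.74.0
Broadcast: 126.103.74.127
First usable = network + 1
Last usable = broadcast - 1
Range: 126.103.74.1 to 126.103.74.126


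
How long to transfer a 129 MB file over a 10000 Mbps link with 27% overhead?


Effective throughput = 10000 * (1 - 27/100) = 7300 Mbps
File size in Mb = 129 * 8 = 1032 Mb
Time = 1032 / 7300
Time = 0.1414 seconds


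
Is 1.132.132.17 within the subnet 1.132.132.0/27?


Subnet network: 1.132.132.0
Test IP AND mask: 1.132.132.0
Yes, 1.132.132.17 is in 1.132.132.0/27


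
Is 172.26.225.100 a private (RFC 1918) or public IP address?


RFC 1918 private ranges:
  10.0.0.0/8 (10.0.0.0 - 10.255.255.255)
  172.16.0.0/12 (172.16.0.0 - 172.31.255.255)
  192.168.0.0/16 (192.168.0.0 - 192.168.255.255)
Private (in 172.16.0.0/12)


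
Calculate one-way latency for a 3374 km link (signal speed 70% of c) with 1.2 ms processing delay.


Speed = 0.7 * 3e5 km/s = 210000 km/s
Propagation delay = 3374 / 210000 = 0.0161 s = 16.0667 ms
Processing delay = 1.2 ms
Total one-way latency = 17.2667 ms


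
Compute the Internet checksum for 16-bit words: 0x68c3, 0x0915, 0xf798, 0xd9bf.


Sum all words (with carry folding):
+ 0x68c3 = 0x68c3
+ 0x0915 = 0x71d8
+ 0xf798 = 0x6971
+ 0xd9bf = 0x4331
One's complement: ~0x4331
Checksum = 0xbcce


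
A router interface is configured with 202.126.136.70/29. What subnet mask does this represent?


/29 means 29 network bits, 3 host bits
Binary: 11111111111111111111111111111000
Mask: 255.255.255.248


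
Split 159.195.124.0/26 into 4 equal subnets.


New prefix = 26 + 2 = 28
Each subnet has 16 addresses
  159.195.124.0/28
  159.195.124.16/28
  159.195.124.32/28
  159.195.124.48/28
Subnets: 159.195.124.0/28, 159.195.124.16/28, 159.195.124.32/28, 159.195.124.48/28


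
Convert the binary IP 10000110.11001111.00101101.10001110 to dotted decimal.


10000110 = 134
11001111 = 207
00101101 = 45
10001110 = 142
IP: 134.207.45.142


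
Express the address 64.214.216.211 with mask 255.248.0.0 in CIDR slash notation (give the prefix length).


Binary: 11111111.11111000.00000000.00000000
Count leading 1s
Prefix: /13


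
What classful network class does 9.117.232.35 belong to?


First octet: 9
Binary: 00001001
0xxxxxxx -> Class A (1-126)
Class A, default mask 255.0.0.0 (/8)


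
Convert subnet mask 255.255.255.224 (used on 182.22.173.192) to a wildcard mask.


Subnet mask: 255.255.255.224
Wildcard = 255.255.255.255 - subnet mask
255 - 255 = 0
255 - 255 = 0
255 - 255 = 0
255 - 224 = 31
Wildcard: 0.0.0.31


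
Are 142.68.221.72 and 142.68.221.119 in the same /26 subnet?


Mask: 255.255.255.192
142.68.221.72 AND mask = 142.68.221.64
142.68.221.119 AND mask = 142.68.221.64
Yes, same subnet (142.68.221.64)


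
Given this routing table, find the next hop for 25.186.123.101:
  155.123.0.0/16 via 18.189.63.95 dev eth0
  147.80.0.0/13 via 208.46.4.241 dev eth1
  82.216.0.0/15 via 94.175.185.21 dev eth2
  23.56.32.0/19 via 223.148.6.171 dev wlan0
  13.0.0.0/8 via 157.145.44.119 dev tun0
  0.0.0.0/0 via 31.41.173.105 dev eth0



Longest prefix match for 25.186.123.101:
  /16 155.123.0.0: no
  /13 147.80.0.0: no
  /15 82.216.0.0: no
  /19 23.56.32.0: no
  /8 13.0.0.0: no
  /0 0.0.0.0: MATCH
Selected: next-hop 31.41.173.105 via eth0 (matched /0)


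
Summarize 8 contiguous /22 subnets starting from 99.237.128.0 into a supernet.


Original prefix: /22
Number of subnets: 8 = 2^3
New prefix = 22 - 3 = 19
Supernet: 99.237.128.0/19


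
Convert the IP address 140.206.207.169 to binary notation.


140 = 10001100
206 = 11001110
207 = 11001111
169 = 10101001
Binary: 10001100.11001110.11001111.10101001


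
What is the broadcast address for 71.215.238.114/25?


Network: 71.215.238.0/25
Host bits = 7
Set all host bits to 1:
Broadcast: 71.215.238.127


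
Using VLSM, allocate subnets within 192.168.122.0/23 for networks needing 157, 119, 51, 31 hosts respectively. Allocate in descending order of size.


157 hosts -> /24 (254 usable): 192.168.122.0/24
119 hosts -> /25 (126 usable): 192.168.123.0/25
51 hosts -> /26 (62 usable): 192.168.123.128/26
31 hosts -> /26 (62 usable): 192.168.123.192/26
Allocation: 192.168.122.0/24 (157 hosts, 254 usable); 192.168.123.0/25 (119 hosts, 126 usable); 192.168.123.128/26 (51 hosts, 62 usable); 192.168.123.192/26 (31 hosts, 62 usable)


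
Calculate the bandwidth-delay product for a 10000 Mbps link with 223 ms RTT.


BDP = bandwidth * RTT
= 10000 Mbps * 223 ms
= 10000 * 1e6 * 223 / 1000 bits
= 2230000000 bits
= 278750000 bytes
= 272216.7969 KB
BDP = 2230000000 bits (278750000 bytes)


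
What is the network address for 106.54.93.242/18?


IP:   01101010.00110110.01011101.11110010
Mask: 11111111.11111111.11000000.00000000
AND operation:
Net:  01101010.00110110.01000000.00000000
Network: 106.54.64.0/18


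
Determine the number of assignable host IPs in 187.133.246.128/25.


Host bits = 32 - 25 = 7
Total addresses = 2^7 = 128
Usable = total - 2 (network and broadcast)
Usable hosts: 126


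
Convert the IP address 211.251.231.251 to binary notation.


211 = 11010011
251 = 11111011
231 = 11100111
251 = 11111011
Binary: 11010011.11111011.11100111.11111011


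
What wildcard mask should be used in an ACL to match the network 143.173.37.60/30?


Subnet mask: 255.255.255.252
Wildcard = 255.255.255.255 - subnet mask
255 - 255 = 0
255 - 255 = 0
255 - 255 = 0
255 - 252 = 3
Wildcard: 0.0.0.3


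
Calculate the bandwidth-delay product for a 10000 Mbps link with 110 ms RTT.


BDP = bandwidth * RTT
= 10000 Mbps * 110 ms
= 10000 * 1e6 * 110 / 1000 bits
= 1100000000 bits
= 137500000 bytes
= 134277.3438 KB
BDP = 1100000000 bits (137500000 bytes)


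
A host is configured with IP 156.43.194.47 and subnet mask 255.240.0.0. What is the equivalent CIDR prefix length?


Binary: 11111111.11110000.00000000.00000000
Count leading 1s
Prefix: /12


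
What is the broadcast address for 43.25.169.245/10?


Network: 43.0.0.0/10
Host bits = 22
Set all host bits to 1:
Broadcast: 43.63.255.255


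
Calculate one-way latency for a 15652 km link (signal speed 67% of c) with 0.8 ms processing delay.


Speed = 0.67 * 3e5 km/s = 201000 km/s
Propagation delay = 15652 / 201000 = 0.0779 s = 77.8706 ms
Processing delay = 0.8 ms
Total one-way latency = 78.6706 ms


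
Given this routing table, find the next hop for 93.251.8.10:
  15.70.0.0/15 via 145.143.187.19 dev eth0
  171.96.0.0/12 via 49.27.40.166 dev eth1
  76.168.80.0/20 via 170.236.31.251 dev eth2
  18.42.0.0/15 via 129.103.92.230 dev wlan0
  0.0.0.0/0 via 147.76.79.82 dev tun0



Longest prefix match for 93.251.8.10:
  /15 15.70.0.0: no
  /12 171.96.0.0: no
  /20 76.168.80.0: no
  /15 18.42.0.0: no
  /0 0.0.0.0: MATCH
Selected: next-hop 147.76.79.82 via tun0 (matched /0)


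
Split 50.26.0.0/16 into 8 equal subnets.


New prefix = 16 + 3 = 19
Each subnet has 8192 addresses
  50.26.0.0/19
  50.26.32.0/19
  50.26.64.0/19
  50.26.96.0/19
  50.26.128.0/19
  50.26.160.0/19
  50.26.192.0/19
  50.26.224.0/19
Subnets: 50.26.0.0/19, 50.26.32.0/19, 50.26.64.0/19, 50.26.96.0/19, 50.26.128.0/19, 50.26.160.0/19, 50.26.192.0/19, 50.26.224.0/19


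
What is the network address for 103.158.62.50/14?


IP:   01100111.10011110.00111110.00110010
Mask: 11111111.11111100.00000000.00000000
AND operation:
Net:  01100111.10011100.00000000.00000000
Network: 103.156.0.0/14


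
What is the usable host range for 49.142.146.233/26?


Network: 49.142.146.192
Broadcast: 49.142.146.255
First usable = network + 1
Last usable = broadcast - 1
Range: 49.142.146.193 to 49.142.146.254


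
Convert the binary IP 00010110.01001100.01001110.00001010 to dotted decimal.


00010110 = 22
01001100 = 76
01001110 = 78
00001010 = 10
IP: 22.76.78.10


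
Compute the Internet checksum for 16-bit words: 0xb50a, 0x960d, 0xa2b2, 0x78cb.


Sum all words (with carry folding):
+ 0xb50a = 0xb50a
+ 0x960d = 0x4b18
+ 0xa2b2 = 0xedca
+ 0x78cb = 0x6696
One's complement: ~0x6696
Checksum = 0x9969


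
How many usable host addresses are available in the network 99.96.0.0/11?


Host bits = 32 - 11 = 21
Total addresses = 2^21 = 2097152
Usable = total - 2 (network and broadcast)
Usable hosts: 2097150


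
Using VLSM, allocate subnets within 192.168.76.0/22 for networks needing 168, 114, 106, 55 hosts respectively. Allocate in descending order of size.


168 hosts -> /24 (254 usable): 192.168.76.0/24
114 hosts -> /25 (126 usable): 192.168.77.0/25
106 hosts -> /25 (126 usable): 192.168.77.128/25
55 hosts -> /26 (62 usable): 192.168.78.0/26
Allocation: 192.168.76.0/24 (168 hosts, 254 usable); 192.168.77.0/25 (114 hosts, 126 usable); 192.168.77.128/25 (106 hosts, 126 usable); 192.168.78.0/26 (55 hosts, 62 usable)


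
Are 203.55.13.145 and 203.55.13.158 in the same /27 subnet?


Mask: 255.255.255.224
203.55.13.145 AND mask = 203.55.13.128
203.55.13.158 AND mask = 203.55.13.128
Yes, same subnet (203.55.13.128)


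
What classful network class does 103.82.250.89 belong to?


First octet: 103
Binary: 01100111
0xxxxxxx -> Class A (1-126)
Class A, default mask 255.0.0.0 (/8)


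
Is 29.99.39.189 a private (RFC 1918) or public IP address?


RFC 1918 private ranges:
  10.0.0.0/8 (10.0.0.0 - 10.255.255.255)
  172.16.0.0/12 (172.16.0.0 - 172.31.255.255)
  192.168.0.0/16 (192.168.0.0 - 192.168.255.255)
Public (not in any RFC 1918 range)


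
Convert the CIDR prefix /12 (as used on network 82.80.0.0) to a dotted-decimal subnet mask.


/12 means 12 network bits, 20 host bits
Binary: 11111111111100000000000000000000
Mask: 255.240.0.0


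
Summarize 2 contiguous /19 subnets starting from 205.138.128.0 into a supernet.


Original prefix: /19
Number of subnets: 2 = 2^1
New prefix = 19 - 1 = 18
Supernet: 205.138.128.0/18


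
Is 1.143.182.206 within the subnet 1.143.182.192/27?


Subnet network: 1.143.182.192
Test IP AND mask: 1.143.182.192
Yes, 1.143.182.206 is in 1.143.182.192/27


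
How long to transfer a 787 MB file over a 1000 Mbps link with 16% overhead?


Effective throughput = 1000 * (1 - 16/100) = 840 Mbps
File size in Mb = 787 * 8 = 6296 Mb
Time = 6296 / 840
Time = 7.4952 seconds


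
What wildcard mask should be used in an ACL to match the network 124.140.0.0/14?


Subnet mask: 255.252.0.0
Wildcard = 255.255.255.255 - subnet mask
255 - 255 = 0
255 - 252 = 3
255 - 0 = 255
255 - 0 = 255
Wildcard: 0.3.255.255


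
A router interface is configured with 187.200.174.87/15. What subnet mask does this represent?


/15 means 15 network bits, 17 host bits
Binary: 11111111111111100000000000000000
Mask: 255.254.0.0


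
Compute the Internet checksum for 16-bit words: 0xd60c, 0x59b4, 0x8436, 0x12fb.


Sum all words (with carry folding):
+ 0xd60c = 0xd60c
+ 0x59b4 = 0x2fc1
+ 0x8436 = 0xb3f7
+ 0x12fb = 0xc6f2
One's complement: ~0xc6f2
Checksum = 0x390d


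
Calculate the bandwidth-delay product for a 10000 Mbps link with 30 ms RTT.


BDP = bandwidth * RTT
= 10000 Mbps * 30 ms
= 10000 * 1e6 * 30 / 1000 bits
= 300000000 bits
= 37500000 bytes
= 36621.0938 KB
BDP = 300000000 bits (37500000 bytes)


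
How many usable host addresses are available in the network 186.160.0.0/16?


Host bits = 32 - 16 = 16
Total addresses = 2^16 = 65536
Usable = total - 2 (network and broadcast)
Usable hosts: 65534


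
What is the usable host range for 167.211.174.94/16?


Network: 167.211.0.0
Broadcast: 167.211.255.255
First usable = network + 1
Last usable = broadcast - 1
Range: 167.211.0.1 to 167.211.255.254


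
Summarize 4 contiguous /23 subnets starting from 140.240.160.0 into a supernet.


Original prefix: /23
Number of subnets: 4 = 2^2
New prefix = 23 - 2 = 21
Supernet: 140.240.160.0/21


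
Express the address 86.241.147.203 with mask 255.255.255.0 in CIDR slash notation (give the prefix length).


Binary: 11111111.11111111.11111111.00000000
Count leading 1s
Prefix: /24


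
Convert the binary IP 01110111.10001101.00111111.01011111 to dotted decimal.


01110111 = 119
10001101 = 141
00111111 = 63
01011111 = 95
IP: 119.141.63.95


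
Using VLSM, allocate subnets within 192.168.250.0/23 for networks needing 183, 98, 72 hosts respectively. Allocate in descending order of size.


183 hosts -> /24 (254 usable): 192.168.250.0/24
98 hosts -> /25 (126 usable): 192.168.251.0/25
72 hosts -> /25 (126 usable): 192.168.251.128/25
Allocation: 192.168.250.0/24 (183 hosts, 254 usable); 192.168.251.0/25 (98 hosts, 126 usable); 192.168.251.128/25 (72 hosts, 126 usable)


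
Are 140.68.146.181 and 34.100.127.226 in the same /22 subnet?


Mask: 255.255.252.0
140.68.146.181 AND mask = 140.68.144.0
34.100.127.226 AND mask = 34.100.124.0
No, different subnets (140.68.144.0 vs 34.100.124.0)


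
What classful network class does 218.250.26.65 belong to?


First octet: 218
Binary: 11011010
110xxxxx -> Class C (192-223)
Class C, default mask 255.255.255.0 (/24)


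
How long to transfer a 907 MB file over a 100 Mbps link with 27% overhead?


Effective throughput = 100 * (1 - 27/100) = 73 Mbps
File size in Mb = 907 * 8 = 7256 Mb
Time = 7256 / 73
Time = 99.3973 seconds


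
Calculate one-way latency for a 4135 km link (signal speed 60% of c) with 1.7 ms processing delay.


Speed = 0.6 * 3e5 km/s = 180000 km/s
Propagation delay = 4135 / 180000 = 0.023 s = 22.9722 ms
Processing delay = 1.7 ms
Total one-way latency = 24.6722 ms


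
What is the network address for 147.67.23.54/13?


IP:   10010011.01000011.00010111.00110110
Mask: 11111111.11111000.00000000.00000000
AND operation:
Net:  10010011.01000000.00000000.00000000
Network: 147.64.0.0/13


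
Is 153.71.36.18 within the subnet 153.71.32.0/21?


Subnet network: 153.71.32.0
Test IP AND mask: 153.71.32.0
Yes, 153.71.36.18 is in 153.71.32.0/21


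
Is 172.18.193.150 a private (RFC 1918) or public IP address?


RFC 1918 private ranges:
  10.0.0.0/8 (10.0.0.0 - 10.255.255.255)
  172.16.0.0/12 (172.16.0.0 - 172.31.255.255)
  192.168.0.0/16 (192.168.0.0 - 192.168.255.255)
Private (in 172.16.0.0/12)


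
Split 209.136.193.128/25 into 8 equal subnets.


New prefix = 25 + 3 = 28
Each subnet has 16 addresses
  209.136.193.128/28
  209.136.193.144/28
  209.136.193.160/28
  209.136.193.176/28
  209.136.193.192/28
  209.136.193.208/28
  209.136.193.224/28
  209.136.193.240/28
Subnets: 209.136.193.128/28, 209.136.193.144/28, 209.136.193.160/28, 209.136.193.176/28, 209.136.193.192/28, 209.136.193.208/28, 209.136.193.224/28, 209.136.193.240/28


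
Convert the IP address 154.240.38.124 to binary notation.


154 = 10011010
240 = 11110000
38 = 00100110
124 = 01111100
Binary: 10011010.11110000.00100110.01111100


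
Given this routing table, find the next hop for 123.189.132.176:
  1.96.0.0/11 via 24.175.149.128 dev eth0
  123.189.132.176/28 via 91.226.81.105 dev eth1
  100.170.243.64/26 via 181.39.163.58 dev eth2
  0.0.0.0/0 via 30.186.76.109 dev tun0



Longest prefix match for 123.189.132.176:
  /11 1.96.0.0: no
  /28 123.189.132.176: MATCH
  /26 100.170.243.64: no
  /0 0.0.0.0: MATCH
Selected: next-hop 91.226.81.105 via eth1 (matched /28)


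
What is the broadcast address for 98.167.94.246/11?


Network: 98.160.0.0/11
Host bits = 21
Set all host bits to 1:
Broadcast: 98.191.255.255


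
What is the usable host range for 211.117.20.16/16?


Network: 211.117.0.0
Broadcast: 211.117.255.255
First usable = network + 1
Last usable = broadcast - 1
Range: 211.117.0.1 to 211.117.255.254


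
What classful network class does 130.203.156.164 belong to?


First octet: 130
Binary: 10000010
10xxxxxx -> Class B (128-191)
Class B, default mask 255.255.0.0 (/16)


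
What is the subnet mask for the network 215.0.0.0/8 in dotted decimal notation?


/8 means 8 network bits, 24 host bits
Binary: 11111111000000000000000000000000
Mask: 255.0.0.0


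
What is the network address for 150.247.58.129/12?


IP:   10010110.11110111.00111010.10000001
Mask: 11111111.11110000.00000000.00000000
AND operation:
Net:  10010110.11110000.00000000.00000000
Network: 150.240.0.0/12


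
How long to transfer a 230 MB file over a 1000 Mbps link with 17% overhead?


Effective throughput = 1000 * (1 - 17/100) = 830 Mbps
File size in Mb = 230 * 8 = 1840 Mb
Time = 1840 / 830
Time = 2.2169 seconds


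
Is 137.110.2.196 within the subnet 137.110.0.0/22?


Subnet network: 137.110.0.0
Test IP AND mask: 137.110.0.0
Yes, 137.110.2.196 is in 137.110.0.0/22


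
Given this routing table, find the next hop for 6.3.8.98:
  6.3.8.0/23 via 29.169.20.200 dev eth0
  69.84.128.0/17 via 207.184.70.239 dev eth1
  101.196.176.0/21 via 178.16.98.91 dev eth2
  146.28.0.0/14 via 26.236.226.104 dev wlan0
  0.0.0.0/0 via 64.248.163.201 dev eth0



Longest prefix match for 6.3.8.98:
  /23 6.3.8.0: MATCH
  /17 69.84.128.0: no
  /21 101.196.176.0: no
  /14 146.28.0.0: no
  /0 0.0.0.0: MATCH
Selected: next-hop 29.169.20.200 via eth0 (matched /23)


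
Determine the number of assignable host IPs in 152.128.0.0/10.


Host bits = 32 - 10 = 22
Total addresses = 2^22 = 4194304
Usable = total - 2 (network and broadcast)
Usable hosts: 4194302


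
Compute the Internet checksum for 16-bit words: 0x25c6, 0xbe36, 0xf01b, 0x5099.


Sum all words (with carry folding):
+ 0x25c6 = 0x25c6
+ 0xbe36 = 0xe3fc
+ 0xf01b = 0xd418
+ 0x5099 = 0x24b2
One's complement: ~0x24b2
Checksum = 0xdb4d


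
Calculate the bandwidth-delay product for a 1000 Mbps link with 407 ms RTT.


BDP = bandwidth * RTT
= 1000 Mbps * 407 ms
= 1000 * 1e6 * 407 / 1000 bits
= 407000000 bits
= 50875000 bytes
= 49682.6172 KB
BDP = 407000000 bits (50875000 bytes)


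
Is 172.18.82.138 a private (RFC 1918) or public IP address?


RFC 1918 private ranges:
  10.0.0.0/8 (10.0.0.0 - 10.255.255.255)
  172.16.0.0/12 (172.16.0.0 - 172.31.255.255)
  192.168.0.0/16 (192.168.0.0 - 192.168.255.255)
Private (in 172.16.0.0/12)


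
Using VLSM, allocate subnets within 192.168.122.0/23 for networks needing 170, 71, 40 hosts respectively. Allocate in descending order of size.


170 hosts -> /24 (254 usable): 192.168.122.0/24
71 hosts -> /25 (126 usable): 192.168.123.0/25
40 hosts -> /26 (62 usable): 192.168.123.128/26
Allocation: 192.168.122.0/24 (170 hosts, 254 usable); 192.168.123.0/25 (71 hosts, 126 usable); 192.168.123.128/26 (40 hosts, 62 usable)


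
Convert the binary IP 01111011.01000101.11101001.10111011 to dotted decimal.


01111011 = 123
01000101 = 69
11101001 = 233
10111011 = 187
IP: 123.69.233.187


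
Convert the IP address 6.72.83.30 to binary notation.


6 = 00000110
72 = 01001000
83 = 01010011
30 = 00011110
Binary: 00000110.01001000.01010011.00011110


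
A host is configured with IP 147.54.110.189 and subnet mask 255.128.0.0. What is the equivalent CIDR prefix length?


Binary: 11111111.10000000.00000000.00000000
Count leading 1s
Prefix: /9


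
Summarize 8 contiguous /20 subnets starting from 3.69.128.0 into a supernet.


Original prefix: /20
Number of subnets: 8 = 2^3
New prefix = 20 - 3 = 17
Supernet: 3.69.128.0/17


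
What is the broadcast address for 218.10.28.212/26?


Network: 218.10.28.192/26
Host bits = 6
Set all host bits to 1:
Broadcast: 218.10.28.255


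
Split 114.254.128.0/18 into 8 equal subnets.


New prefix = 18 + 3 = 21
Each subnet has 2048 addresses
  114.254.128.0/21
  114.254.136.0/21
  114.254.144.0/21
  114.254.152.0/21
  114.254.160.0/21
  114.254.168.0/21
  114.254.176.0/21
  114.254.184.0/21
Subnets: 114.254.128.0/21, 114.254.136.0/21, 114.254.144.0/21, 114.254.152.0/21, 114.254.160.0/21, 114.254.168.0/21, 114.254.176.0/21, 114.254.184.0/21


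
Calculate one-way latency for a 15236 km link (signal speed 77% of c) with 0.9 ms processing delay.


Speed = 0.77 * 3e5 km/s = 231000 km/s
Propagation delay = 15236 / 231000 = 0.066 s = 65.9567 ms
Processing delay = 0.9 ms
Total one-way latency = 66.8567 ms


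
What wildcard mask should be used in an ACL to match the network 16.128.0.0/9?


Subnet mask: 255.128.0.0
Wildcard = 255.255.255.255 - subnet mask
255 - 255 = 0
255 - 128 = 127
255 - 0 = 255
255 - 0 = 255
Wildcard: 0.127.255.255


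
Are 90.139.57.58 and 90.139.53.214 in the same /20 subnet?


Mask: 255.255.240.0
90.139.57.58 AND mask = 90.139.48.0
90.139.53.214 AND mask = 90.139.48.0
Yes, same subnet (90.139.48.0)


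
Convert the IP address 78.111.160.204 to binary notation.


78 = 01001110
111 = 01101111
160 = 10100000
204 = 11001100
Binary: 01001110.01101111.10100000.11001100


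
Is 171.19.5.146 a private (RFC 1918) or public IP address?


RFC 1918 private ranges:
  10.0.0.0/8 (10.0.0.0 - 10.255.255.255)
  172.16.0.0/12 (172.16.0.0 - 172.31.255.255)
  192.168.0.0/16 (192.168.0.0 - 192.168.255.255)
Public (not in any RFC 1918 range)


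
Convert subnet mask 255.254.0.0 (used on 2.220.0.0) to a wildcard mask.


Subnet mask: 255.254.0.0
Wildcard = 255.255.255.255 - subnet mask
255 - 255 = 0
255 - 254 = 1
255 - 0 = 255
255 - 0 = 255
Wildcard: 0.1.255.255


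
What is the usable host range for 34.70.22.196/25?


Network: 34.70.22.128
Broadcast: 34.70.22.255
First usable = network + 1
Last usable = broadcast - 1
Range: 34.70.22.129 to 34.70.22.254


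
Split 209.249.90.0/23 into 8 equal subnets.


New prefix = 23 + 3 = 26
Each subnet has 64 addresses
  209.249.90.0/26
  209.249.90.64/26
  209.249.90.128/26
  209.249.90.192/26
  209.249.91.0/26
  209.249.91.64/26
  209.249.91.128/26
  209.249.91.192/26
Subnets: 209.249.90.0/26, 209.249.90.64/26, 209.249.90.128/26, 209.249.90.192/26, 209.249.91.0/26, 209.249.91.64/26, 209.249.91.128/26, 209.249.91.192/26


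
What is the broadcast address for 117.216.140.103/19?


Network: 117.216.128.0/19
Host bits = 13
Set all host bits to 1:
Broadcast: 117.216.159.255


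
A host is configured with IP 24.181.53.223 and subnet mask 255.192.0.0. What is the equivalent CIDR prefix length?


Binary: 11111111.11000000.00000000.00000000
Count leading 1s
Prefix: /10


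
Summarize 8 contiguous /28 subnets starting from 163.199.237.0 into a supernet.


Original prefix: /28
Number of subnets: 8 = 2^3
New prefix = 28 - 3 = 25
Supernet: 163.199.237.0/25


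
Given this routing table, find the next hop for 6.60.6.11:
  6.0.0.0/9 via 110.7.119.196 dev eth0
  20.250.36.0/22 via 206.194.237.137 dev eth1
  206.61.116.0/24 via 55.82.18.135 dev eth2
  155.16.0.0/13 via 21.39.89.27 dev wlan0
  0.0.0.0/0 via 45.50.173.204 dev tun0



Longest prefix match for 6.60.6.11:
  /9 6.0.0.0: MATCH
  /22 20.250.36.0: no
  /24 206.61.116.0: no
  /13 155.16.0.0: no
  /0 0.0.0.0: MATCH
Selected: next-hop 110.7.119.196 via eth0 (matched /9)


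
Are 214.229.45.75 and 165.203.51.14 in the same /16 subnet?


Mask: 255.255.0.0
214.229.45.75 AND mask = 214.229.0.0
165.203.51.14 AND mask = 165.203.0.0
No, different subnets (214.229.0.0 vs 165.203.0.0)


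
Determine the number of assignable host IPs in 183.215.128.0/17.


Host bits = 32 - 17 = 15
Total addresses = 2^15 = 32768
Usable = total - 2 (network and broadcast)
Usable hosts: 32766


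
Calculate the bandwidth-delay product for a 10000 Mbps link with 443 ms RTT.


BDP = bandwidth * RTT
= 10000 Mbps * 443 ms
= 10000 * 1e6 * 443 / 1000 bits
= 4430000000 bits
= 553750000 bytes
= 540771.4844 KB
BDP = 4430000000 bits (553750000 bytes)


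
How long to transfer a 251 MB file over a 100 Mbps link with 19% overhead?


Effective throughput = 100 * (1 - 19/100) = 81 Mbps
File size in Mb = 251 * 8 = 2008 Mb
Time = 2008 / 81
Time = 24.7901 seconds


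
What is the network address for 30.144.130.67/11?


IP:   00011110.10010000.10000010.01000011
Mask: 11111111.11100000.00000000.00000000
AND operation:
Net:  00011110.10000000.00000000.00000000
Network: 30.128.0.0/11


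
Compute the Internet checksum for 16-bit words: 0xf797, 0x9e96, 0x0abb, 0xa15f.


Sum all words (with carry folding):
+ 0xf797 = 0xf797
+ 0x9e96 = 0x962e
+ 0x0abb = 0xa0e9
+ 0xa15f = 0x4249
One's complement: ~0x4249
Checksum = 0xbdb6


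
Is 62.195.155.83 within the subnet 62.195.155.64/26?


Subnet network: 62.195.155.64
Test IP AND mask: 62.195.155.64
Yes, 62.195.155.83 is in 62.195.155.64/26


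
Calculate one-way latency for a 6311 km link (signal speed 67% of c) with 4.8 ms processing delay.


Speed = 0.67 * 3e5 km/s = 201000 km/s
Propagation delay = 6311 / 201000 = 0.0314 s = 31.398 ms
Processing delay = 4.8 ms
Total one-way latency = 36.198 ms


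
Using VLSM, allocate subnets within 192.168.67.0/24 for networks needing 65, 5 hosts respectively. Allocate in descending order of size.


65 hosts -> /25 (126 usable): 192.168.67.0/25
5 hosts -> /29 (6 usable): 192.168.67.128/29
Allocation: 192.168.67.0/25 (65 hosts, 126 usable); 192.168.67.128/29 (5 hosts, 6 usable)


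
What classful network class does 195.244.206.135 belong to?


First octet: 195
Binary: 11000011
110xxxxx -> Class C (192-223)
Class C, default mask 255.255.255.0 (/24)


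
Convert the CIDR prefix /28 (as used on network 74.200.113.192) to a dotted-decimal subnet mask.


/28 means 28 network bits, 4 host bits
Binary: 11111111111111111111111111110000
Mask: 255.255.255.240


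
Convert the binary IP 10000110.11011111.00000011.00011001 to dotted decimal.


10000110 = 134
11011111 = 223
00000011 = 3
00011001 = 25
IP: 134.223.3.25


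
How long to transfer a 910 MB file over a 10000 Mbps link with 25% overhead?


Effective throughput = 10000 * (1 - 25/100) = 7500 Mbps
File size in Mb = 910 * 8 = 7280 Mb
Time = 7280 / 7500
Time = 0.9707 seconds


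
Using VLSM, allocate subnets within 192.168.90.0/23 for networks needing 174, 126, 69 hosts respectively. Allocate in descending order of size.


174 hosts -> /24 (254 usable): 192.168.90.0/24
126 hosts -> /25 (126 usable): 192.168.91.0/25
69 hosts -> /25 (126 usable): 192.168.91.128/25
Allocation: 192.168.90.0/24 (174 hosts, 254 usable); 192.168.91.0/25 (126 hosts, 126 usable); 192.168.91.128/25 (69 hosts, 126 usable)


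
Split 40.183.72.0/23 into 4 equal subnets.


New prefix = 23 + 2 = 25
Each subnet has 128 addresses
  40.183.72.0/25
  40.183.72.128/25
  40.183.73.0/25
  40.183.73.128/25
Subnets: 40.183.72.0/25, 40.183.72.128/25, 40.183.73.0/25, 40.183.73.128/25


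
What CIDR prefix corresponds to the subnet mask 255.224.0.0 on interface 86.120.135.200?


Binary: 11111111.11100000.00000000.00000000
Count leading 1s
Prefix: /11


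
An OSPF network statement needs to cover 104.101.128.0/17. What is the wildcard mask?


Subnet mask: 255.255.128.0
Wildcard = 255.255.255.255 - subnet mask
255 - 255 = 0
255 - 255 = 0
255 - 128 = 127
255 - 0 = 255
Wildcard: 0.0.127.255


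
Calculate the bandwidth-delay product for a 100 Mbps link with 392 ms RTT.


BDP = bandwidth * RTT
= 100 Mbps * 392 ms
= 100 * 1e6 * 392 / 1000 bits
= 39200000 bits
= 4900000 bytes
= 4785.1562 KB
BDP = 39200000 bits (4900000 bytes)


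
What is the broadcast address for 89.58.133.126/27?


Network: 89.58.133.96/27
Host bits = 5
Set all host bits to 1:
Broadcast: 89.58.133.127


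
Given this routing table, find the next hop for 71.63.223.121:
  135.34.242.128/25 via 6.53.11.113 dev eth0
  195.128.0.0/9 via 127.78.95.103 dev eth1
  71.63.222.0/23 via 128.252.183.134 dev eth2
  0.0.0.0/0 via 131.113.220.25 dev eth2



Longest prefix match for 71.63.223.121:
  /25 135.34.242.128: no
  /9 195.128.0.0: no
  /23 71.63.222.0: MATCH
  /0 0.0.0.0: MATCH
Selected: next-hop 128.252.183.134 via eth2 (matched /23)


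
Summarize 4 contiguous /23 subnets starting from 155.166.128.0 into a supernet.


Original prefix: /23
Number of subnets: 4 = 2^2
New prefix = 23 - 2 = 21
Supernet: 155.166.128.0/21


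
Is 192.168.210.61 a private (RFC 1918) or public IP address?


RFC 1918 private ranges:
  10.0.0.0/8 (10.0.0.0 - 10.255.255.255)
  172.16.0.0/12 (172.16.0.0 - 172.31.255.255)
  192.168.0.0/16 (192.168.0.0 - 192.168.255.255)
Private (in 192.168.0.0/16)


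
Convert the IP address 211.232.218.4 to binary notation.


211 = 11010011
232 = 11101000
218 = 11011010
4 = 00000100
Binary: 11010011.11101000.11011010.00000100


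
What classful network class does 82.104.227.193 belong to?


First octet: 82
Binary: 01010010
0xxxxxxx -> Class A (1-126)
Class A, default mask 255.0.0.0 (/8)


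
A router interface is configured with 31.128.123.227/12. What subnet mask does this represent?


/12 means 12 network bits, 20 host bits
Binary: 11111111111100000000000000000000
Mask: 255.240.0.0


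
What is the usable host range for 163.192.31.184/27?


Network: 163.192.31.160
Broadcast: 163.192.31.191
First usable = network + 1
Last usable = broadcast - 1
Range: 163.192.31.161 to 163.192.31.190


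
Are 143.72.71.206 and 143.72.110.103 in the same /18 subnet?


Mask: 255.255.192.0
143.72.71.206 AND mask = 143.72.64.0
143.72.110.103 AND mask = 143.72.64.0
Yes, same subnet (143.72.64.0)


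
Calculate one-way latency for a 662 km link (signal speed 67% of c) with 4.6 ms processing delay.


Speed = 0.67 * 3e5 km/s = 201000 km/s
Propagation delay = 662 / 201000 = 0.0033 s = 3.2935 ms
Processing delay = 4.6 ms
Total one-way latency = 7.8935 ms


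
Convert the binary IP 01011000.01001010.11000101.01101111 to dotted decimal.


01011000 = 88
01001010 = 74
11000101 = 197
01101111 = 111
IP: 88.74.197.111


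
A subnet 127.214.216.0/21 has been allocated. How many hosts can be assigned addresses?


Host bits = 32 - 21 = 11
Total addresses = 2^11 = 2048
Usable = total - 2 (network and broadcast)
Usable hosts: 2046


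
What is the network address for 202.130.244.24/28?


IP:   11001010.10000010.11110100.00011000
Mask: 11111111.11111111.11111111.11110000
AND operation:
Net:  11001010.10000010.11110100.00010000
Network: 202.130.244.16/28


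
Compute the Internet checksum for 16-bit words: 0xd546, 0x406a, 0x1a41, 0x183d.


Sum all words (with carry folding):
+ 0xd546 = 0xd546
+ 0x406a = 0x15b1
+ 0x1a41 = 0x2ff2
+ 0x183d = 0x482f
One's complement: ~0x482f
Checksum = 0xb7d0
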